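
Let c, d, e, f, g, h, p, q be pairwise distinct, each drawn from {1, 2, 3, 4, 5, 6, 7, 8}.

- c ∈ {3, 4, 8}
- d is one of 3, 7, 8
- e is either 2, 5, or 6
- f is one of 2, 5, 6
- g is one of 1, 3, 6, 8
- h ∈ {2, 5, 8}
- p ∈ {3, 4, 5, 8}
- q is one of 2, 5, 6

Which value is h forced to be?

The 8 variables draw from only 8 values {1, 2, 3, 4, 5, 6, 7, 8}, so each is used; only g can be 1, hence g = 1.
The 7 still-open variables draw from only 7 values {2, 3, 4, 5, 6, 7, 8}, so each is used; only d can be 7, hence d = 7.
e, f, q share exactly the 3 values {2, 5, 6}; by pigeonhole those values go to them, so strike 2, 5, 6 from h, p.
So h = 8.

8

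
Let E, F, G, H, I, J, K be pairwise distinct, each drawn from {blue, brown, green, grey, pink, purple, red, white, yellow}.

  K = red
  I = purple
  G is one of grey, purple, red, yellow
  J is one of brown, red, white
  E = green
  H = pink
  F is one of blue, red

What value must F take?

E has just one choice, so E = green.
H must be pink (only option left).
I has just one choice, so I = purple. Eliminate purple elsewhere: G.
K's domain is down to {red}, so K = red. Eliminate red elsewhere: F, G, J.
So F = blue.

blue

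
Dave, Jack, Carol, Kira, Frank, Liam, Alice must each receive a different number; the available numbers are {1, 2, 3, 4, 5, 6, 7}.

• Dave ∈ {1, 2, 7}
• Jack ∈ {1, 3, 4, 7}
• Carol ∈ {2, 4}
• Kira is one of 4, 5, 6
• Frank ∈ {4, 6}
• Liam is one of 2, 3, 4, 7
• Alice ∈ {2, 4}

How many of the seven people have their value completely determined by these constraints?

2

The 7 variables together cover exactly {1, 2, 3, 4, 5, 6, 7} — 7 values for 7 variables — and 5 appears only in Kira's list, so Kira = 5.
The 6 still-open variables draw from only 6 values {1, 2, 3, 4, 6, 7}, so each is used; only Frank can be 6, hence Frank = 6.
Carol and Alice share exactly the 2 values {2, 4}; by pigeonhole those values go to them, so strike 2, 4 from Dave, Jack, Liam.
Determined: Kira=5, Frank=6. The other people each still have more than one consistent value. That makes 2.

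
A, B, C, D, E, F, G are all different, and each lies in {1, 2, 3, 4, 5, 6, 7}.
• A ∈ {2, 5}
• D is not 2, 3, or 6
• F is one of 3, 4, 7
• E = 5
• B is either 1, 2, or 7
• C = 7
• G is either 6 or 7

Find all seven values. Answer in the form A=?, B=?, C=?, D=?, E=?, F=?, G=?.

C must be 7 (only option left). Strike 7 from B, D, F, G.
E's domain is down to {5}, so E = 5. Eliminate 5 elsewhere: A, D.
That leaves G = 6.
A has just one choice, so A = 2. Strike 2 from B.
B's domain is down to {1}, so B = 1. Remove 1 from D.
D must be 4 (only option left). Eliminate 4 elsewhere: F.
F must be 3 (only option left).

A=2, B=1, C=7, D=4, E=5, F=3, G=6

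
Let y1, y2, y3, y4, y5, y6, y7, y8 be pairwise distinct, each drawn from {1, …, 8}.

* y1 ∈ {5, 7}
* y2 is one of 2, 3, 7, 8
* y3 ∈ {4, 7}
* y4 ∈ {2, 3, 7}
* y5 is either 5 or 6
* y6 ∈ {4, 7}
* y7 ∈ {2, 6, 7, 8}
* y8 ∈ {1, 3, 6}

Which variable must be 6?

y5

The 8 variables draw from only 8 values {1, 2, 3, 4, 5, 6, 7, 8}, so each is used; only y8 can be 1, hence y8 = 1.
The 2 variables y3 and y6 are confined to {4, 7}, which locks those values in; drop them from y1, y2, y4, y7.
y1 has just one choice, so y1 = 5. Eliminate 5 elsewhere: y5.
So 6 goes to y5.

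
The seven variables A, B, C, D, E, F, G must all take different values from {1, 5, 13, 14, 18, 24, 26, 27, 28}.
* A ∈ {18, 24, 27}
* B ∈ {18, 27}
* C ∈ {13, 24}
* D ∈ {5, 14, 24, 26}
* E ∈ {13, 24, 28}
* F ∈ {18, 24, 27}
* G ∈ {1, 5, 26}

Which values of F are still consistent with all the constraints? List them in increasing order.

The 3 variables A, B, F are confined to {18, 24, 27}, which locks those values in; drop them from C, D, E.
C's domain is down to {13}, so C = 13. Eliminate 13 elsewhere: E.
E has just one choice, so E = 28.
No further eliminations apply; F can still be any of 18, 24, 27.

18, 24, 27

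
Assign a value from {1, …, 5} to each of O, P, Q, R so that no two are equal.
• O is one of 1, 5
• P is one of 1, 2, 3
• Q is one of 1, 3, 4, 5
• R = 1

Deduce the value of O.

R's domain is down to {1}, so R = 1. Strike 1 from O, P, Q.
So O = 5.

5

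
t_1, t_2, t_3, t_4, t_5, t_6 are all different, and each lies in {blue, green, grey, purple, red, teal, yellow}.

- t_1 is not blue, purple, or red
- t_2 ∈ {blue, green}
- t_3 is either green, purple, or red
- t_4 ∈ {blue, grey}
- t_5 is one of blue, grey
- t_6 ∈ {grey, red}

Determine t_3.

purple

The 2 variables t_4 and t_5 are confined to {blue, grey}, which locks those values in; drop them from t_1, t_2, t_6.
t_2 has just one choice, so t_2 = green. So t_1, t_3 can't be green.
t_6 has just one choice, so t_6 = red. So t_3 can't be red.
So t_3 = purple.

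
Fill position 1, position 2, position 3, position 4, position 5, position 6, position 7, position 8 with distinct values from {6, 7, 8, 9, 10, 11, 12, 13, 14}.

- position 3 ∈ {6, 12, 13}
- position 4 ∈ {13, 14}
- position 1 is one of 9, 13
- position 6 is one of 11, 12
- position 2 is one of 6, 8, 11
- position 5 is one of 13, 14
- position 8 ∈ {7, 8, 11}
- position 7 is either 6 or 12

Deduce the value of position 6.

The 8 variables together cover exactly {6, 7, 8, 9, 11, 12, 13, 14} — 8 values for 8 variables — and 7 appears only in position 8's list, so position 8 = 7.
The 7 still-open variables draw from only 7 values {6, 8, 9, 11, 12, 13, 14}, so each is used; only position 2 can be 8, hence position 2 = 8.
The 6 still-open variables together cover exactly {6, 9, 11, 12, 13, 14} — 6 values for 6 variables — and 9 appears only in position 1's list, so position 1 = 9.
The 5 still-open variables together cover exactly {6, 11, 12, 13, 14} — 5 values for 5 variables — and 11 appears only in position 6's list, so position 6 = 11.

11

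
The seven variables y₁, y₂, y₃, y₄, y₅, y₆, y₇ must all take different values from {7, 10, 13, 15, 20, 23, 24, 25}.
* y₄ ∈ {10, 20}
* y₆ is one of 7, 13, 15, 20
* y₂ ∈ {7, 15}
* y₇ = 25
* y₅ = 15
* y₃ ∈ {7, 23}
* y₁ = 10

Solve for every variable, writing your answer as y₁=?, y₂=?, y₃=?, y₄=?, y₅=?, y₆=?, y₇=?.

y₁ has just one choice, so y₁ = 10. Eliminate 10 elsewhere: y₄.
That leaves y₄ = 20. Remove 20 from y₆.
y₅ has just one choice, so y₅ = 15. Strike 15 from y₂, y₆.
y₇'s domain is down to {25}, so y₇ = 25.
y₂ has just one choice, so y₂ = 7. Eliminate 7 elsewhere: y₃, y₆.
y₃'s domain is down to {23}, so y₃ = 23.
y₆ must be 13 (only option left).

y₁=10, y₂=7, y₃=23, y₄=20, y₅=15, y₆=13, y₇=25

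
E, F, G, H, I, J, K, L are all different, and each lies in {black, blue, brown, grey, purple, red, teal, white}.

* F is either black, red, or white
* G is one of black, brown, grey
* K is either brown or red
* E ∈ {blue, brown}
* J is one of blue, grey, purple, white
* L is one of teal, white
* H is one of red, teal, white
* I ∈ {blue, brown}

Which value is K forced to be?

red

Among the 8 variables, purple fits only J (and all 8 values in {black, blue, brown, grey, purple, red, teal, white} must be used), so J = purple.
Among the 7 still-open variables, grey fits only G (and all 7 values in {black, blue, brown, grey, red, teal, white} must be used), so G = grey.
The 6 still-open variables together cover exactly {black, blue, brown, red, teal, white} — 6 values for 6 variables — and black appears only in F's list, so F = black.
The 2 variables E and I are confined to {blue, brown}, which locks those values in; drop them from K.
So K = red.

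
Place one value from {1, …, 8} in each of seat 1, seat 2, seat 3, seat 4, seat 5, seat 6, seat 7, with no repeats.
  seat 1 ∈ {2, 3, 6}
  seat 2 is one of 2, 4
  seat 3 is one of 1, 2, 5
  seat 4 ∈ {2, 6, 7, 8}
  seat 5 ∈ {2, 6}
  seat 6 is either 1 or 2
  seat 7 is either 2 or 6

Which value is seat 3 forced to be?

The 2 variables seat 5 and seat 7 are confined to {2, 6}, which locks those values in; drop them from seat 1, seat 2, seat 3, seat 4, seat 6.
seat 1's domain is down to {3}, so seat 1 = 3.
That leaves seat 2 = 4.
That leaves seat 6 = 1. Strike 1 from seat 3.
So seat 3 = 5.

5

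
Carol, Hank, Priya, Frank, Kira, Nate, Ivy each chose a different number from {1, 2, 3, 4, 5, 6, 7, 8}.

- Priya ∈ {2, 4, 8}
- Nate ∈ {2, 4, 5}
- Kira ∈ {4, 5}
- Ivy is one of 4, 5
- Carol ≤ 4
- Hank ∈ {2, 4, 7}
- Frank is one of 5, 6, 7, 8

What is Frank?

6

The 2 variables Kira and Ivy are confined to {4, 5}, which locks those values in; drop them from Carol, Hank, Priya, Frank, Nate.
That leaves Nate = 2. Remove 2 from Carol, Hank, Priya.
Hank's domain is down to {7}, so Hank = 7. So Frank can't be 7.
That leaves Priya = 8. Eliminate 8 elsewhere: Frank.
So Frank = 6.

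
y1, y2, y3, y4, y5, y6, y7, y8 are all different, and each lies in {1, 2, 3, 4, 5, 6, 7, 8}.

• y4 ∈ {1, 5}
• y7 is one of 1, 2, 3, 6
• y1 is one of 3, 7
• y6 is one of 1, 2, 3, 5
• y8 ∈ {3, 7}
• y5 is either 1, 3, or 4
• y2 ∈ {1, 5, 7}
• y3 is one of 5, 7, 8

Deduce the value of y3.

8

The 8 variables draw from only 8 values {1, 2, 3, 4, 5, 6, 7, 8}, so each is used; only y5 can be 4, hence y5 = 4.
The 7 still-open variables together cover exactly {1, 2, 3, 5, 6, 7, 8} — 7 values for 7 variables — and 6 appears only in y7's list, so y7 = 6.
Among the 6 still-open variables, 2 fits only y6 (and all 6 values in {1, 2, 3, 5, 7, 8} must be used), so y6 = 2.
The 5 still-open variables together cover exactly {1, 3, 5, 7, 8} — 5 values for 5 variables — and 8 appears only in y3's list, so y3 = 8.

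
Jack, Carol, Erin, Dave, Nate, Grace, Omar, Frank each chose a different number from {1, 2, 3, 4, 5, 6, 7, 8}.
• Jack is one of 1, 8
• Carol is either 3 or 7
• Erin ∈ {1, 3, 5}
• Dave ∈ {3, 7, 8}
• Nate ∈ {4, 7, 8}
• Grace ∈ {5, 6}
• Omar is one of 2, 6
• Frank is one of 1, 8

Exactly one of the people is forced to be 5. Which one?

The 8 variables draw from only 8 values {1, 2, 3, 4, 5, 6, 7, 8}, so each is used; only Omar can be 2, hence Omar = 2.
Among the 7 still-open variables, 4 fits only Nate (and all 7 values in {1, 3, 4, 5, 6, 7, 8} must be used), so Nate = 4.
The 6 still-open variables draw from only 6 values {1, 3, 5, 6, 7, 8}, so each is used; only Grace can be 6, hence Grace = 6.
The 5 still-open variables draw from only 5 values {1, 3, 5, 7, 8}, so each is used; only Erin can be 5, hence Erin = 5.

Erin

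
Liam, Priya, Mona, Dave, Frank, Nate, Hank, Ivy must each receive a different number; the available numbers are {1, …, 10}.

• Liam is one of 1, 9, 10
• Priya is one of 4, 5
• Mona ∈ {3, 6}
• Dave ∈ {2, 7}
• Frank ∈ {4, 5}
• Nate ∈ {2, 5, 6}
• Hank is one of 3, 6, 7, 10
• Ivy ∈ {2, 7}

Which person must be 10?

Hank

Priya and Frank share exactly the 2 values {4, 5}; by pigeonhole those values go to them, so strike 4, 5 from Nate.
The 2 variables Dave and Ivy are confined to {2, 7}, which locks those values in; drop them from Nate, Hank.
Nate must be 6 (only option left). Remove 6 from Mona, Hank.
Mona has just one choice, so Mona = 3. Strike 3 from Hank.
So 10 goes to Hank.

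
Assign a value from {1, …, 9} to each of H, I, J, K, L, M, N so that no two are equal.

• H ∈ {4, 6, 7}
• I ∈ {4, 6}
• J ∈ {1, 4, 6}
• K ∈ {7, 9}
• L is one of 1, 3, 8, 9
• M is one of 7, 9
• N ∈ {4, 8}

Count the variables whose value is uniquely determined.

3

Among the 7 variables, 3 fits only L (and all 7 values in {1, 3, 4, 6, 7, 8, 9} must be used), so L = 3.
Among the 6 still-open variables, 1 fits only J (and all 6 values in {1, 4, 6, 7, 8, 9} must be used), so J = 1.
Among the 5 still-open variables, 8 fits only N (and all 5 values in {4, 6, 7, 8, 9} must be used), so N = 8.
K and M between them cover only {7, 9} — a naked pair. Remove those values from H.
Determined: J=1, L=3, N=8. The other variables each still have more than one consistent value. That makes 3.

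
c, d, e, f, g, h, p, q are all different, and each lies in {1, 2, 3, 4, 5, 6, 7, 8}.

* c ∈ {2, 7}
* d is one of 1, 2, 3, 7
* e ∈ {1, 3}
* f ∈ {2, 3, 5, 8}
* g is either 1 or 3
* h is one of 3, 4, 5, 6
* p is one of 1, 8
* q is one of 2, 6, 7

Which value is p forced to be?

8

The 8 variables together cover exactly {1, 2, 3, 4, 5, 6, 7, 8} — 8 values for 8 variables — and 4 appears only in h's list, so h = 4.
The 7 still-open variables draw from only 7 values {1, 2, 3, 5, 6, 7, 8}, so each is used; only f can be 5, hence f = 5.
The 6 still-open variables draw from only 6 values {1, 2, 3, 6, 7, 8}, so each is used; only q can be 6, hence q = 6.
The 5 still-open variables together cover exactly {1, 2, 3, 7, 8} — 5 values for 5 variables — and 8 appears only in p's list, so p = 8.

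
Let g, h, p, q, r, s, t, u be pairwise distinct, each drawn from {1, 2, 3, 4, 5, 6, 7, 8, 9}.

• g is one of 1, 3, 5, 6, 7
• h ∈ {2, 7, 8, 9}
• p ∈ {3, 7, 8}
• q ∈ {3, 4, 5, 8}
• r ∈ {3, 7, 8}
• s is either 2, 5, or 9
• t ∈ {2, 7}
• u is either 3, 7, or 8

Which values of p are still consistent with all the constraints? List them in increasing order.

3, 7, 8

The 3 variables p, r, u are confined to {3, 7, 8}, which locks those values in; drop them from g, h, q, t.
t has just one choice, so t = 2. So h, s can't be 2.
h's domain is down to {9}, so h = 9. Remove 9 from s.
That leaves s = 5. Eliminate 5 elsewhere: g, q.
q has just one choice, so q = 4.
No further eliminations apply; p can still be any of 3, 7, 8.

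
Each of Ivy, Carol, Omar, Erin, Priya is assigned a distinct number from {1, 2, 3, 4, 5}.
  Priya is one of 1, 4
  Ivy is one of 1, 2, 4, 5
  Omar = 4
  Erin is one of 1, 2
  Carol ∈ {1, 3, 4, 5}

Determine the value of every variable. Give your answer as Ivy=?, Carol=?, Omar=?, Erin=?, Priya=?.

Ivy=5, Carol=3, Omar=4, Erin=2, Priya=1

Omar's domain is down to {4}, so Omar = 4. Strike 4 from Ivy, Carol, Priya.
Priya must be 1 (only option left). So Ivy, Carol, Erin can't be 1.
That leaves Erin = 2. So Ivy can't be 2.
Ivy's domain is down to {5}, so Ivy = 5. Eliminate 5 elsewhere: Carol.
Carol must be 3 (only option left).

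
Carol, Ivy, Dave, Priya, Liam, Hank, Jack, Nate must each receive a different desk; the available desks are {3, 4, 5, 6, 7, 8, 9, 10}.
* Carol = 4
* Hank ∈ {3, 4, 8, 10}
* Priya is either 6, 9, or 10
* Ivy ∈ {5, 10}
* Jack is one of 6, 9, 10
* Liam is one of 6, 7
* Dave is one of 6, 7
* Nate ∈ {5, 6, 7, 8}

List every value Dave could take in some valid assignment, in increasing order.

Carol must be 4 (only option left). Remove 4 from Hank.
The 7 still-open variables together cover exactly {3, 5, 6, 7, 8, 9, 10} — 7 values for 7 variables — and 3 appears only in Hank's list, so Hank = 3.
The 6 still-open variables together cover exactly {5, 6, 7, 8, 9, 10} — 6 values for 6 variables — and 8 appears only in Nate's list, so Nate = 8.
Among the 5 still-open variables, 5 fits only Ivy (and all 5 values in {5, 6, 7, 9, 10} must be used), so Ivy = 5.
The 2 variables Dave and Liam are confined to {6, 7}, which locks those values in; drop them from Priya, Jack.
No further eliminations apply; Dave can still be any of 6, 7.

6, 7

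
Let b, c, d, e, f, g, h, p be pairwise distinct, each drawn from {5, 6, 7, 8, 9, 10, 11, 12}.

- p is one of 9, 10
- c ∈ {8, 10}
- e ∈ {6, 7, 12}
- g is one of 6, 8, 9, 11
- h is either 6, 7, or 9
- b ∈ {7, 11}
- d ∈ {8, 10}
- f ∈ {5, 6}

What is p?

The 8 variables draw from only 8 values {5, 6, 7, 8, 9, 10, 11, 12}, so each is used; only f can be 5, hence f = 5.
The 7 still-open variables draw from only 7 values {6, 7, 8, 9, 10, 11, 12}, so each is used; only e can be 12, hence e = 12.
The 2 variables c and d are confined to {8, 10}, which locks those values in; drop them from g, p.
So p = 9.

9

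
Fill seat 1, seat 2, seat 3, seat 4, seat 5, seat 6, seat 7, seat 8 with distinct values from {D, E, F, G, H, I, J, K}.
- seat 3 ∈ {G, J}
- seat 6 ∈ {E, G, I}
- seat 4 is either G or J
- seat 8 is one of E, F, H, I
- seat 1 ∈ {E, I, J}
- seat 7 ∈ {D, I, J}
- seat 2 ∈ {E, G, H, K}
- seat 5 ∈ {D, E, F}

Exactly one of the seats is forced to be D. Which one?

seat 7

The 8 variables draw from only 8 values {D, E, F, G, H, I, J, K}, so each is used; only seat 2 can be K, hence seat 2 = K.
The 7 still-open variables together cover exactly {D, E, F, G, H, I, J} — 7 values for 7 variables — and H appears only in seat 8's list, so seat 8 = H.
The 6 still-open variables together cover exactly {D, E, F, G, I, J} — 6 values for 6 variables — and F appears only in seat 5's list, so seat 5 = F.
Among the 5 still-open variables, D fits only seat 7 (and all 5 values in {D, E, G, I, J} must be used), so seat 7 = D.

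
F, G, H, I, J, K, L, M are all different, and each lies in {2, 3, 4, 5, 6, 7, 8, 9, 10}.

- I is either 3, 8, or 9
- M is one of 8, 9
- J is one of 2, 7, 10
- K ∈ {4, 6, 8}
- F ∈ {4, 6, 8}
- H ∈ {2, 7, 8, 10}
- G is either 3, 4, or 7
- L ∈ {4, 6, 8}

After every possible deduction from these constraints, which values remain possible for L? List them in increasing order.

4, 6, 8

F, K, L share exactly the 3 values {4, 6, 8}; by pigeonhole those values go to them, so strike 4, 6, 8 from G, H, I, M.
M must be 9 (only option left). Strike 9 from I.
I's domain is down to {3}, so I = 3. Eliminate 3 elsewhere: G.
G has just one choice, so G = 7. So H, J can't be 7.
No further eliminations apply; L can still be any of 4, 6, 8.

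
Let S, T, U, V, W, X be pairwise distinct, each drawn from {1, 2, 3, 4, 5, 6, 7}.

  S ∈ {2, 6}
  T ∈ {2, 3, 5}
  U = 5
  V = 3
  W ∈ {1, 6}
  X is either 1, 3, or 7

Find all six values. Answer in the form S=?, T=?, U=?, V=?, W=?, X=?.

S=6, T=2, U=5, V=3, W=1, X=7

U must be 5 (only option left). Strike 5 from T.
V must be 3 (only option left). Strike 3 from T, X.
T's domain is down to {2}, so T = 2. Strike 2 from S.
That leaves S = 6. Eliminate 6 elsewhere: W.
W has just one choice, so W = 1. So X can't be 1.
X's domain is down to {7}, so X = 7.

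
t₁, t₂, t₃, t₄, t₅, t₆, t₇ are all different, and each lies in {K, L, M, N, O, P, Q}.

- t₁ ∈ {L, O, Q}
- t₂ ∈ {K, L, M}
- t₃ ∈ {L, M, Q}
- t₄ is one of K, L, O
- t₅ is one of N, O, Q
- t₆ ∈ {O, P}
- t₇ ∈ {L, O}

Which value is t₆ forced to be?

The 7 variables together cover exactly {K, L, M, N, O, P, Q} — 7 values for 7 variables — and N appears only in t₅'s list, so t₅ = N.
The 6 still-open variables together cover exactly {K, L, M, O, P, Q} — 6 values for 6 variables — and P appears only in t₆'s list, so t₆ = P.

P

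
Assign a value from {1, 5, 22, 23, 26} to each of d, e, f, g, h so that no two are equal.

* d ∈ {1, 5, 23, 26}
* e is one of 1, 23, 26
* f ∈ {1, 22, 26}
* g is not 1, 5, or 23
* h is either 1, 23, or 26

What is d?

The 5 variables draw from only 5 values {1, 5, 22, 23, 26}, so each is used; only d can be 5, hence d = 5.

5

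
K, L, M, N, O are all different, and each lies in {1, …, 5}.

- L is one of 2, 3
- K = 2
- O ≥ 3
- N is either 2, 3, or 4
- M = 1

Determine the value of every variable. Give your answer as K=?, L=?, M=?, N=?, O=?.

K=2, L=3, M=1, N=4, O=5

K's domain is down to {2}, so K = 2. Remove 2 from L, N.
L must be 3 (only option left). Eliminate 3 elsewhere: N, O.
M has just one choice, so M = 1.
N's domain is down to {4}, so N = 4. Remove 4 from O.
O has just one choice, so O = 5.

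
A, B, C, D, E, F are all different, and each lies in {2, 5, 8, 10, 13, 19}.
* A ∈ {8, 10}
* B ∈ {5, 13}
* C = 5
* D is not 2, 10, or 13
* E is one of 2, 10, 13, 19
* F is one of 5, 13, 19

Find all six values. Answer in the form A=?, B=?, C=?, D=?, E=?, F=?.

C's domain is down to {5}, so C = 5. Eliminate 5 elsewhere: B, D, F.
B has just one choice, so B = 13. Strike 13 from E, F.
That leaves F = 19. Remove 19 from D, E.
D's domain is down to {8}, so D = 8. So A can't be 8.
That leaves A = 10. Strike 10 from E.
E has just one choice, so E = 2.

A=10, B=13, C=5, D=8, E=2, F=19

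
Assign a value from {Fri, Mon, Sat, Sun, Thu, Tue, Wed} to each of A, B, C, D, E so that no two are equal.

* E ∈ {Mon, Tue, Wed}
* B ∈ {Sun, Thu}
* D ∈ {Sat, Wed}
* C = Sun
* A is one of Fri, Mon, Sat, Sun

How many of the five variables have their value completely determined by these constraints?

2

C has just one choice, so C = Sun. Remove Sun from A, B.
B's domain is down to {Thu}, so B = Thu.
Determined: B=Thu, C=Sun. The other variables each still have more than one consistent value. That makes 2.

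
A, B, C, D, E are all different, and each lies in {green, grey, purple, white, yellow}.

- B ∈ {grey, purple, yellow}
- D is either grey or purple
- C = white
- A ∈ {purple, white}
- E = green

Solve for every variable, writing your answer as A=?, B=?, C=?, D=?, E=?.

C's domain is down to {white}, so C = white. Remove white from A.
E's domain is down to {green}, so E = green.
A's domain is down to {purple}, so A = purple. Strike purple from B, D.
D must be grey (only option left). Strike grey from B.
B must be yellow (only option left).

A=purple, B=yellow, C=white, D=grey, E=green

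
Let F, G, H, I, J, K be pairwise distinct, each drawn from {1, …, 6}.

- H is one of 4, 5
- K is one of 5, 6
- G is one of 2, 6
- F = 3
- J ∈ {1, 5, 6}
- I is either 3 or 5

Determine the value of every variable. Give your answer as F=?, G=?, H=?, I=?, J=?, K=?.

F=3, G=2, H=4, I=5, J=1, K=6

F has just one choice, so F = 3. Eliminate 3 elsewhere: I.
I's domain is down to {5}, so I = 5. Eliminate 5 elsewhere: H, J, K.
K has just one choice, so K = 6. Remove 6 from G, J.
G must be 2 (only option left).
H has just one choice, so H = 4.
J has just one choice, so J = 1.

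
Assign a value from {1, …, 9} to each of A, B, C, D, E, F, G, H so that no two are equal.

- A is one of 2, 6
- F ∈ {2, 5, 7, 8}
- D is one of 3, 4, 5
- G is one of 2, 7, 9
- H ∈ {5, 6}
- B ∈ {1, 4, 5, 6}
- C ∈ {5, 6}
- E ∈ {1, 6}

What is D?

3

C and H between them cover only {5, 6} — a naked pair. Remove those values from A, B, D, E, F.
A's domain is down to {2}, so A = 2. Eliminate 2 elsewhere: F, G.
E must be 1 (only option left). So B can't be 1.
B's domain is down to {4}, so B = 4. So D can't be 4.
So D = 3.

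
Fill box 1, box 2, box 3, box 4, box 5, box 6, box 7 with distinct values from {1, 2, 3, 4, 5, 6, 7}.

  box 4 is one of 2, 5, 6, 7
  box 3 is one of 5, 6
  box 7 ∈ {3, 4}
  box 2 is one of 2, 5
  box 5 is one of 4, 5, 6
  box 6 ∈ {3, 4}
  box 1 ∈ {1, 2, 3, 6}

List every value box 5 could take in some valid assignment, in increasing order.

The 7 variables together cover exactly {1, 2, 3, 4, 5, 6, 7} — 7 values for 7 variables — and 1 appears only in box 1's list, so box 1 = 1.
The 6 still-open variables draw from only 6 values {2, 3, 4, 5, 6, 7}, so each is used; only box 4 can be 7, hence box 4 = 7.
The 5 still-open variables together cover exactly {2, 3, 4, 5, 6} — 5 values for 5 variables — and 2 appears only in box 2's list, so box 2 = 2.
The 2 variables box 6 and box 7 are confined to {3, 4}, which locks those values in; drop them from box 5.
No further eliminations apply; box 5 can still be any of 5, 6.

5, 6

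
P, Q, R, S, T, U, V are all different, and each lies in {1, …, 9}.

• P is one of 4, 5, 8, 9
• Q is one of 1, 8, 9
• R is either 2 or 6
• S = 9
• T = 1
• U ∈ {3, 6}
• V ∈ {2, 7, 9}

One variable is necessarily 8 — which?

S must be 9 (only option left). Eliminate 9 elsewhere: P, Q, V.
T must be 1 (only option left). So Q can't be 1.
So 8 goes to Q.

Q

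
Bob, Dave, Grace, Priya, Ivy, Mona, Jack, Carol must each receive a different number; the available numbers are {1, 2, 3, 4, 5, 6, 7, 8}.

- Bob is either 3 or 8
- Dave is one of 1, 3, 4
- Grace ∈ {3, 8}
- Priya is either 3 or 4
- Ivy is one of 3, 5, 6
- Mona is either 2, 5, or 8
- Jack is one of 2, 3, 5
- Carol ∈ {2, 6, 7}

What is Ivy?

Among the 8 variables, 1 fits only Dave (and all 8 values in {1, 2, 3, 4, 5, 6, 7, 8} must be used), so Dave = 1.
Among the 7 still-open variables, 4 fits only Priya (and all 7 values in {2, 3, 4, 5, 6, 7, 8} must be used), so Priya = 4.
The 6 still-open variables together cover exactly {2, 3, 5, 6, 7, 8} — 6 values for 6 variables — and 7 appears only in Carol's list, so Carol = 7.
Among the 5 still-open variables, 6 fits only Ivy (and all 5 values in {2, 3, 5, 6, 8} must be used), so Ivy = 6.

6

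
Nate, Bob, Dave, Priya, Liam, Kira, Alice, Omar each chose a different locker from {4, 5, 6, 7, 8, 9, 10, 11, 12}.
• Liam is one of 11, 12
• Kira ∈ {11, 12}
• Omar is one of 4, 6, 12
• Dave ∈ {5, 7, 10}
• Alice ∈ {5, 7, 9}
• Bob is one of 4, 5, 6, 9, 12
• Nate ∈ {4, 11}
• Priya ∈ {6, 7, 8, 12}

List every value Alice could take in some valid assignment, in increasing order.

Liam and Kira between them cover only {11, 12} — a naked pair. Remove those values from Nate, Bob, Priya, Omar.
That leaves Nate = 4. Remove 4 from Bob, Omar.
Omar must be 6 (only option left). Strike 6 from Bob, Priya.
No further eliminations apply; Alice can still be any of 5, 7, 9.

5, 7, 9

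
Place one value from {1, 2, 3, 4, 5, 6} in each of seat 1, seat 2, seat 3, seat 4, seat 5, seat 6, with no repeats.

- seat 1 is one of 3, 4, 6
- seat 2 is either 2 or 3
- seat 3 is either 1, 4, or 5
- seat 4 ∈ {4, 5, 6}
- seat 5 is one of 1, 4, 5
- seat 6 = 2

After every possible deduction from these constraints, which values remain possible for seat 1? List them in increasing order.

4, 6

seat 6's domain is down to {2}, so seat 6 = 2. Eliminate 2 elsewhere: seat 2.
That leaves seat 2 = 3. So seat 1 can't be 3.
No further eliminations apply; seat 1 can still be any of 4, 6.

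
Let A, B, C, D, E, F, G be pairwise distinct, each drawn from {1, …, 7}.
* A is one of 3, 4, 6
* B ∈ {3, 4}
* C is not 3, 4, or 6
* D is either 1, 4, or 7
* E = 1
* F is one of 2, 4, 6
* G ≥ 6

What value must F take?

2

E must be 1 (only option left). So C, D can't be 1.
The 6 still-open variables together cover exactly {2, 3, 4, 5, 6, 7} — 6 values for 6 variables — and 5 appears only in C's list, so C = 5.
Among the 5 still-open variables, 2 fits only F (and all 5 values in {2, 3, 4, 6, 7} must be used), so F = 2.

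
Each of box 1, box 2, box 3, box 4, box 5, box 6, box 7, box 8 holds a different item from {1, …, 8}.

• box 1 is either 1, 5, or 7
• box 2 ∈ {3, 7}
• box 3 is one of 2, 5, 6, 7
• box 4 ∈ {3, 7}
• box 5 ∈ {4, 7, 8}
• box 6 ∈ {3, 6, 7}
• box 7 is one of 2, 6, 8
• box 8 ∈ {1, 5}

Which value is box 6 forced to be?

The 8 variables draw from only 8 values {1, 2, 3, 4, 5, 6, 7, 8}, so each is used; only box 5 can be 4, hence box 5 = 4.
The 7 still-open variables together cover exactly {1, 2, 3, 5, 6, 7, 8} — 7 values for 7 variables — and 8 appears only in box 7's list, so box 7 = 8.
The 6 still-open variables together cover exactly {1, 2, 3, 5, 6, 7} — 6 values for 6 variables — and 2 appears only in box 3's list, so box 3 = 2.
The 5 still-open variables draw from only 5 values {1, 3, 5, 6, 7}, so each is used; only box 6 can be 6, hence box 6 = 6.

6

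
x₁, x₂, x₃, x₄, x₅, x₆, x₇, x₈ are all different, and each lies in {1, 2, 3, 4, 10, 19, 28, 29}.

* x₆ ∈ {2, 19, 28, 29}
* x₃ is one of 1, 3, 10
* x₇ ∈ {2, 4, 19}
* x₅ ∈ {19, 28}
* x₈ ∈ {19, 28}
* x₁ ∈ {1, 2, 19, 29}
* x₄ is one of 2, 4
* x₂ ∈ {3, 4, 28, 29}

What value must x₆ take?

Among the 8 variables, 10 fits only x₃ (and all 8 values in {1, 2, 3, 4, 10, 19, 28, 29} must be used), so x₃ = 10.
The 7 still-open variables draw from only 7 values {1, 2, 3, 4, 19, 28, 29}, so each is used; only x₁ can be 1, hence x₁ = 1.
The 6 still-open variables draw from only 6 values {2, 3, 4, 19, 28, 29}, so each is used; only x₂ can be 3, hence x₂ = 3.
The 5 still-open variables together cover exactly {2, 4, 19, 28, 29} — 5 values for 5 variables — and 29 appears only in x₆'s list, so x₆ = 29.

29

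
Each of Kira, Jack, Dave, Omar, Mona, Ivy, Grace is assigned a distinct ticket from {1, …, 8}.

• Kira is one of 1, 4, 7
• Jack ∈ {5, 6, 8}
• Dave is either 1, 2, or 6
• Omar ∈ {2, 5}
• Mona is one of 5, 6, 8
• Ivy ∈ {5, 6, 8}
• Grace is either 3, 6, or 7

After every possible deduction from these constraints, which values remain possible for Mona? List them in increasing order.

5, 6, 8

Jack, Mona, Ivy share exactly the 3 values {5, 6, 8}; by pigeonhole those values go to them, so strike 5, 6, 8 from Dave, Omar, Grace.
Omar has just one choice, so Omar = 2. Eliminate 2 elsewhere: Dave.
Dave has just one choice, so Dave = 1. Eliminate 1 elsewhere: Kira.
No further eliminations apply; Mona can still be any of 5, 6, 8.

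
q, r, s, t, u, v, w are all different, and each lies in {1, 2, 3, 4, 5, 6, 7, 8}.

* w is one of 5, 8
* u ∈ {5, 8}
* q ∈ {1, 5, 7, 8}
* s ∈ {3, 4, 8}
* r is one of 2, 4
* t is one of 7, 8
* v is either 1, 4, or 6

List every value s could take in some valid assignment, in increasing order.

u and w between them cover only {5, 8} — a naked pair. Remove those values from q, s, t.
That leaves t = 7. Eliminate 7 elsewhere: q.
q's domain is down to {1}, so q = 1. Remove 1 from v.
No further eliminations apply; s can still be any of 3, 4.

3, 4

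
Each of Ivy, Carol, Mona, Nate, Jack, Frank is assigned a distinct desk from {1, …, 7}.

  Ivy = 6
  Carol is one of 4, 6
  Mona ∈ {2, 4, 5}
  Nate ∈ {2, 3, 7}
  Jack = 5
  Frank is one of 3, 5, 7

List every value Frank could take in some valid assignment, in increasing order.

3, 7

Ivy's domain is down to {6}, so Ivy = 6. So Carol can't be 6.
Carol must be 4 (only option left). Eliminate 4 elsewhere: Mona.
Jack must be 5 (only option left). Strike 5 from Mona, Frank.
Mona's domain is down to {2}, so Mona = 2. So Nate can't be 2.
No further eliminations apply; Frank can still be any of 3, 7.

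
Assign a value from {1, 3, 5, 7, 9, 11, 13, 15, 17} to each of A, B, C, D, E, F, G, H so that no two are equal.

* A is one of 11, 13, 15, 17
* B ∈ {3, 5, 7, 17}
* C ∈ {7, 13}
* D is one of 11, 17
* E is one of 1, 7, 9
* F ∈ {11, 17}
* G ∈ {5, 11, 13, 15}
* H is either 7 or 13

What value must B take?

3

The 2 variables C and H are confined to {7, 13}, which locks those values in; drop them from A, B, E, G.
D and F share exactly the 2 values {11, 17}; by pigeonhole those values go to them, so strike 11, 17 from A, B, G.
A's domain is down to {15}, so A = 15. Eliminate 15 elsewhere: G.
G's domain is down to {5}, so G = 5. So B can't be 5.
So B = 3.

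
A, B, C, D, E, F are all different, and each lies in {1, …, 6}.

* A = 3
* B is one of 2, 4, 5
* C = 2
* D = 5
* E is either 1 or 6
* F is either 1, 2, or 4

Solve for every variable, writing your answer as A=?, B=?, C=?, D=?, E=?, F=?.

A must be 3 (only option left).
C has just one choice, so C = 2. Eliminate 2 elsewhere: B, F.
D's domain is down to {5}, so D = 5. Strike 5 from B.
B's domain is down to {4}, so B = 4. So F can't be 4.
F's domain is down to {1}, so F = 1. Eliminate 1 elsewhere: E.
E has just one choice, so E = 6.

A=3, B=4, C=2, D=5, E=6, F=1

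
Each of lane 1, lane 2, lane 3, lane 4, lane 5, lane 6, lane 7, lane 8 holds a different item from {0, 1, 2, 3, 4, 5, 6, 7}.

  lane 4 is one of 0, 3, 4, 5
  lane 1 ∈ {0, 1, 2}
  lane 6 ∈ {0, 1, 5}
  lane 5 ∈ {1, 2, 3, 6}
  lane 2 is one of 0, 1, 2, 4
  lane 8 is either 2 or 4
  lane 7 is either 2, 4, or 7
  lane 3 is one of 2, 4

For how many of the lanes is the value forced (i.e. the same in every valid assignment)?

4

The 8 variables draw from only 8 values {0, 1, 2, 3, 4, 5, 6, 7}, so each is used; only lane 5 can be 6, hence lane 5 = 6.
The 7 still-open variables together cover exactly {0, 1, 2, 3, 4, 5, 7} — 7 values for 7 variables — and 3 appears only in lane 4's list, so lane 4 = 3.
The 6 still-open variables draw from only 6 values {0, 1, 2, 4, 5, 7}, so each is used; only lane 6 can be 5, hence lane 6 = 5.
The 5 still-open variables together cover exactly {0, 1, 2, 4, 7} — 5 values for 5 variables — and 7 appears only in lane 7's list, so lane 7 = 7.
lane 3 and lane 8 between them cover only {2, 4} — a naked pair. Remove those values from lane 1, lane 2.
Determined: lane 4=3, lane 5=6, lane 6=5, lane 7=7. The other lanes each still have more than one consistent value. That makes 4.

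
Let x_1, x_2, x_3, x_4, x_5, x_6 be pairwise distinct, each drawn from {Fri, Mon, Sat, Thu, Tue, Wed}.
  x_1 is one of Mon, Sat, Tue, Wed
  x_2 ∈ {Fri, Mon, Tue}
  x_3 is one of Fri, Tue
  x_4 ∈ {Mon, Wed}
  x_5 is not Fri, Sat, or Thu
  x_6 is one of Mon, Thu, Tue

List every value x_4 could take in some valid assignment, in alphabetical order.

Mon, Wed

The 6 variables draw from only 6 values {Fri, Mon, Sat, Thu, Tue, Wed}, so each is used; only x_1 can be Sat, hence x_1 = Sat.
The 5 still-open variables together cover exactly {Fri, Mon, Thu, Tue, Wed} — 5 values for 5 variables — and Thu appears only in x_6's list, so x_6 = Thu.
No further eliminations apply; x_4 can still be any of Mon, Wed.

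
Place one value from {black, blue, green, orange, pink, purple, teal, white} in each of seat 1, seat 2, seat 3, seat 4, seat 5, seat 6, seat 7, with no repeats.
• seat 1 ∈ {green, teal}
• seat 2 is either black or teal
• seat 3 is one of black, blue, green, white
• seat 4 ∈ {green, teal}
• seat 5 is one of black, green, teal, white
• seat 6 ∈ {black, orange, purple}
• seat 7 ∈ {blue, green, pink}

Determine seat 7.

The 2 variables seat 1 and seat 4 are confined to {green, teal}, which locks those values in; drop them from seat 2, seat 3, seat 5, seat 7.
seat 2 has just one choice, so seat 2 = black. Remove black from seat 3, seat 5, seat 6.
seat 5 has just one choice, so seat 5 = white. So seat 3 can't be white.
seat 3 must be blue (only option left). Remove blue from seat 7.
So seat 7 = pink.

pink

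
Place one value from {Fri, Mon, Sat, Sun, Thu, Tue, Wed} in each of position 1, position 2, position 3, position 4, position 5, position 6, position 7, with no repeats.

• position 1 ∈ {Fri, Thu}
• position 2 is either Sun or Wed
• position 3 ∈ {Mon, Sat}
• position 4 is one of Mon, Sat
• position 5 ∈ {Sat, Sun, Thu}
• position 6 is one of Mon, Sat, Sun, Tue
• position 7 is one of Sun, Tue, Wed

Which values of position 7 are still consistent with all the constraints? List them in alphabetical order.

The 7 variables together cover exactly {Fri, Mon, Sat, Sun, Thu, Tue, Wed} — 7 values for 7 variables — and Fri appears only in position 1's list, so position 1 = Fri.
The 6 still-open variables together cover exactly {Mon, Sat, Sun, Thu, Tue, Wed} — 6 values for 6 variables — and Thu appears only in position 5's list, so position 5 = Thu.
position 3 and position 4 share exactly the 2 values {Mon, Sat}; by pigeonhole those values go to them, so strike Mon, Sat from position 6.
No further eliminations apply; position 7 can still be any of Sun, Tue, Wed.

Sun, Tue, Wed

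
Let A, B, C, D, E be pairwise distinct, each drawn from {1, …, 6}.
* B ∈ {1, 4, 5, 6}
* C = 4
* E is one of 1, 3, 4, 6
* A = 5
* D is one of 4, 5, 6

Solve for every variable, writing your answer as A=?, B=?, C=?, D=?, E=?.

A=5, B=1, C=4, D=6, E=3

A's domain is down to {5}, so A = 5. Strike 5 from B, D.
C must be 4 (only option left). Strike 4 from B, D, E.
D has just one choice, so D = 6. Remove 6 from B, E.
B has just one choice, so B = 1. Eliminate 1 elsewhere: E.
E's domain is down to {3}, so E = 3.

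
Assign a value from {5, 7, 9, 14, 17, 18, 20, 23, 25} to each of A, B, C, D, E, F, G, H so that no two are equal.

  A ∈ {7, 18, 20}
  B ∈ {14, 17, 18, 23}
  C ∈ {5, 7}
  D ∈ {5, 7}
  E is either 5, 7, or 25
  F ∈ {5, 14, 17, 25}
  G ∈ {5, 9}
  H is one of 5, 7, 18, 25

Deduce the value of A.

The 2 variables C and D are confined to {5, 7}, which locks those values in; drop them from A, E, F, G, H.
That leaves E = 25. So F, H can't be 25.
That leaves G = 9.
That leaves H = 18. So A, B can't be 18.
So A = 20.

20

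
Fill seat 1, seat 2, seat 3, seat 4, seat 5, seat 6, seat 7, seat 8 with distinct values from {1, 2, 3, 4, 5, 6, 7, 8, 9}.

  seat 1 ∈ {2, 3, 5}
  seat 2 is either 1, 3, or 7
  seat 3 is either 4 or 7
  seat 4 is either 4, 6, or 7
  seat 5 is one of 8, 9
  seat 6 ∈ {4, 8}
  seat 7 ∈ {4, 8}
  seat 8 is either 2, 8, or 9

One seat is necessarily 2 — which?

seat 8

The 2 variables seat 6 and seat 7 are confined to {4, 8}, which locks those values in; drop them from seat 3, seat 4, seat 5, seat 8.
seat 3 must be 7 (only option left). Strike 7 from seat 2, seat 4.
That leaves seat 4 = 6.
That leaves seat 5 = 9. Strike 9 from seat 8.
So 2 goes to seat 8.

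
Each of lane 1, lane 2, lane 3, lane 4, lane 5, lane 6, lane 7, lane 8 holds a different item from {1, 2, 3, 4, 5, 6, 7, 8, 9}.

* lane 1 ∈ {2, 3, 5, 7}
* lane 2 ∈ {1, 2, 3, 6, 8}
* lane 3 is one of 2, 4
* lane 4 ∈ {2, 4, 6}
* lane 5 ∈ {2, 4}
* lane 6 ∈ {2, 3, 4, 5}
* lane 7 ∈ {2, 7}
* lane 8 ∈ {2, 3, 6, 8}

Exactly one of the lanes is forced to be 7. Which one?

lane 7

Among the 8 variables, 1 fits only lane 2 (and all 8 values in {1, 2, 3, 4, 5, 6, 7, 8} must be used), so lane 2 = 1.
Among the 7 still-open variables, 8 fits only lane 8 (and all 7 values in {2, 3, 4, 5, 6, 7, 8} must be used), so lane 8 = 8.
The 6 still-open variables together cover exactly {2, 3, 4, 5, 6, 7} — 6 values for 6 variables — and 6 appears only in lane 4's list, so lane 4 = 6.
The 2 variables lane 3 and lane 5 are confined to {2, 4}, which locks those values in; drop them from lane 1, lane 6, lane 7.
So 7 goes to lane 7.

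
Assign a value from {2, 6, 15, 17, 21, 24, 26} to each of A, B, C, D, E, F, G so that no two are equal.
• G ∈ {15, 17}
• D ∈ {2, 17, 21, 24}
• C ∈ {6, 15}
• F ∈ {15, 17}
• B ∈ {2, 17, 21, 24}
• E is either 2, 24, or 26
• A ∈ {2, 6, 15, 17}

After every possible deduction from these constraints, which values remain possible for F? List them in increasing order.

The 7 variables together cover exactly {2, 6, 15, 17, 21, 24, 26} — 7 values for 7 variables — and 26 appears only in E's list, so E = 26.
F and G share exactly the 2 values {15, 17}; by pigeonhole those values go to them, so strike 15, 17 from A, B, C, D.
C must be 6 (only option left). Remove 6 from A.
A's domain is down to {2}, so A = 2. So B, D can't be 2.
No further eliminations apply; F can still be any of 15, 17.

15, 17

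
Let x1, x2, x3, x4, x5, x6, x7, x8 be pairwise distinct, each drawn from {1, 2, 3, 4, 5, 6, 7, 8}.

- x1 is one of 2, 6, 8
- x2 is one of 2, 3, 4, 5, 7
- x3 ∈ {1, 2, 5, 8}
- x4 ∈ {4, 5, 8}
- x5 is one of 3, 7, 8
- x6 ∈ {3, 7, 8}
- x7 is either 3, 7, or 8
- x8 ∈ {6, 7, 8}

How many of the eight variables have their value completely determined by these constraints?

3

The 8 variables together cover exactly {1, 2, 3, 4, 5, 6, 7, 8} — 8 values for 8 variables — and 1 appears only in x3's list, so x3 = 1.
x5, x6, x7 share exactly the 3 values {3, 7, 8}; by pigeonhole those values go to them, so strike 3, 7, 8 from x1, x2, x4, x8.
x8's domain is down to {6}, so x8 = 6. So x1 can't be 6.
x1's domain is down to {2}, so x1 = 2. Eliminate 2 elsewhere: x2.
Determined: x1=2, x3=1, x8=6. The other variables each still have more than one consistent value. That makes 3.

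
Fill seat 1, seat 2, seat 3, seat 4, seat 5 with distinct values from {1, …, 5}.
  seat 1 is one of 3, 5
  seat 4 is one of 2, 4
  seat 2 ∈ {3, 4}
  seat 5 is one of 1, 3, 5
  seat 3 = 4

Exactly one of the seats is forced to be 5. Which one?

seat 1

seat 3 must be 4 (only option left). So seat 2, seat 4 can't be 4.
seat 4 must be 2 (only option left).
seat 2 must be 3 (only option left). Remove 3 from seat 1, seat 5.
So 5 goes to seat 1.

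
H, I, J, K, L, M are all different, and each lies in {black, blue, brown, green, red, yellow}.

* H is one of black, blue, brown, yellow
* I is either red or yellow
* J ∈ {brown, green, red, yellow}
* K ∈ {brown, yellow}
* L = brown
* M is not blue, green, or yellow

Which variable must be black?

L has just one choice, so L = brown. So H, J, K, M can't be brown.
K has just one choice, so K = yellow. Eliminate yellow elsewhere: H, I, J.
I must be red (only option left). Strike red from J, M.
So black goes to M.

M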